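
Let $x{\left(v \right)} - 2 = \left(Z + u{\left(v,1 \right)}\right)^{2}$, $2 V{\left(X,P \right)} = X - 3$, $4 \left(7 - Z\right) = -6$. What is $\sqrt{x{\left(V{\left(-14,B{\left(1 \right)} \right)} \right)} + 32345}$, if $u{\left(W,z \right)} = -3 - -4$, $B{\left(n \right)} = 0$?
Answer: $\frac{\sqrt{129749}}{2} \approx 180.1$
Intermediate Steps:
$u{\left(W,z \right)} = 1$ ($u{\left(W,z \right)} = -3 + 4 = 1$)
$Z = \frac{17}{2}$ ($Z = 7 - - \frac{3}{2} = 7 + \frac{3}{2} = \frac{17}{2} \approx 8.5$)
$V{\left(X,P \right)} = - \frac{3}{2} + \frac{X}{2}$ ($V{\left(X,P \right)} = \frac{X - 3}{2} = \frac{-3 + X}{2} = - \frac{3}{2} + \frac{X}{2}$)
$x{\left(v \right)} = \frac{369}{4}$ ($x{\left(v \right)} = 2 + \left(\frac{17}{2} + 1\right)^{2} = 2 + \left(\frac{19}{2}\right)^{2} = 2 + \frac{361}{4} = \frac{369}{4}$)
$\sqrt{x{\left(V{\left(-14,B{\left(1 \right)} \right)} \right)} + 32345} = \sqrt{\frac{369}{4} + 32345} = \sqrt{\frac{129749}{4}} = \frac{\sqrt{129749}}{2}$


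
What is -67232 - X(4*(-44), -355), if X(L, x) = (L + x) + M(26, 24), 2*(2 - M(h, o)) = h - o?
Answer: -66702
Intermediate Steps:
M(h, o) = 2 + o/2 - h/2 (M(h, o) = 2 - (h - o)/2 = 2 + (o/2 - h/2) = 2 + o/2 - h/2)
X(L, x) = 1 + L + x (X(L, x) = (L + x) + (2 + (½)*24 - ½*26) = (L + x) + (2 + 12 - 13) = (L + x) + 1 = 1 + L + x)
-67232 - X(4*(-44), -355) = -67232 - (1 + 4*(-44) - 355) = -67232 - (1 - 176 - 355) = -67232 - 1*(-530) = -67232 + 530 = -66702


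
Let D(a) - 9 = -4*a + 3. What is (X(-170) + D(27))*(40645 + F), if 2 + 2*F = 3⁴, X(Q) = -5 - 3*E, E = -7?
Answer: -3254760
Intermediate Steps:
X(Q) = 16 (X(Q) = -5 - 3*(-7) = -5 + 21 = 16)
D(a) = 12 - 4*a (D(a) = 9 + (-4*a + 3) = 9 + (3 - 4*a) = 12 - 4*a)
F = 79/2 (F = -1 + (½)*3⁴ = -1 + (½)*81 = -1 + 81/2 = 79/2 ≈ 39.500)
(X(-170) + D(27))*(40645 + F) = (16 + (12 - 4*27))*(40645 + 79/2) = (16 + (12 - 108))*(81369/2) = (16 - 96)*(81369/2) = -80*81369/2 = -3254760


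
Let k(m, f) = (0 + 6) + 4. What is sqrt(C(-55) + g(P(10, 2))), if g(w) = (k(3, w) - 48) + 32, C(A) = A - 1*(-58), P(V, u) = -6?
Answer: I*sqrt(3) ≈ 1.732*I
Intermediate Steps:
k(m, f) = 10 (k(m, f) = 6 + 4 = 10)
C(A) = 58 + A (C(A) = A + 58 = 58 + A)
g(w) = -6 (g(w) = (10 - 48) + 32 = -38 + 32 = -6)
sqrt(C(-55) + g(P(10, 2))) = sqrt((58 - 55) - 6) = sqrt(3 - 6) = sqrt(-3) = I*sqrt(3)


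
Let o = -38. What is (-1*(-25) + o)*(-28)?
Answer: 364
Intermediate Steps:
(-1*(-25) + o)*(-28) = (-1*(-25) - 38)*(-28) = (25 - 38)*(-28) = -13*(-28) = 364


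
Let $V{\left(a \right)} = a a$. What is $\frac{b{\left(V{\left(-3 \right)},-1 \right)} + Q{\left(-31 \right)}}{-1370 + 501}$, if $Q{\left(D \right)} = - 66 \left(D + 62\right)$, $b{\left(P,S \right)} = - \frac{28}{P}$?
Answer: $\frac{18442}{7821} \approx 2.358$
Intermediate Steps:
$V{\left(a \right)} = a^{2}$
$Q{\left(D \right)} = -4092 - 66 D$ ($Q{\left(D \right)} = - 66 \left(62 + D\right) = -4092 - 66 D$)
$\frac{b{\left(V{\left(-3 \right)},-1 \right)} + Q{\left(-31 \right)}}{-1370 + 501} = \frac{- \frac{28}{\left(-3\right)^{2}} - 2046}{-1370 + 501} = \frac{- \frac{28}{9} + \left(-4092 + 2046\right)}{-869} = \left(\left(-28\right) \frac{1}{9} - 2046\right) \left(- \frac{1}{869}\right) = \left(- \frac{28}{9} - 2046\right) \left(- \frac{1}{869}\right) = \left(- \frac{18442}{9}\right) \left(- \frac{1}{869}\right) = \frac{18442}{7821}$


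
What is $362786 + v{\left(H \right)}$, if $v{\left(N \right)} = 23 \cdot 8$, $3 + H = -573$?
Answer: $362970$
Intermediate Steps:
$H = -576$ ($H = -3 - 573 = -576$)
$v{\left(N \right)} = 184$
$362786 + v{\left(H \right)} = 362786 + 184 = 362970$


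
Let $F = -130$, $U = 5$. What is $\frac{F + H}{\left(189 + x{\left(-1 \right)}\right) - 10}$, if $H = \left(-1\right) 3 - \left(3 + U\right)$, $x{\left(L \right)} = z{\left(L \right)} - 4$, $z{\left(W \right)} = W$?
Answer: $- \frac{47}{58} \approx -0.81034$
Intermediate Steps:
$x{\left(L \right)} = -4 + L$ ($x{\left(L \right)} = L - 4 = -4 + L$)
$H = -11$ ($H = \left(-1\right) 3 - 8 = -3 - 8 = -11$)
$\frac{F + H}{\left(189 + x{\left(-1 \right)}\right) - 10} = \frac{-130 - 11}{\left(189 - 5\right) - 10} = - \frac{141}{\left(189 - 5\right) - 10} = - \frac{141}{184 - 10} = - \frac{141}{174} = \left(-141\right) \frac{1}{174} = - \frac{47}{58}$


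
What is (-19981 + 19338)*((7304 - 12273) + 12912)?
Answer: -5107349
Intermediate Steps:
(-19981 + 19338)*((7304 - 12273) + 12912) = -643*(-4969 + 12912) = -643*7943 = -5107349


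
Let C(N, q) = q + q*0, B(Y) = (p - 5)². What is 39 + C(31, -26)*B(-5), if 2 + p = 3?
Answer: -377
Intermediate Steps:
p = 1 (p = -2 + 3 = 1)
B(Y) = 16 (B(Y) = (1 - 5)² = (-4)² = 16)
C(N, q) = q (C(N, q) = q + 0 = q)
39 + C(31, -26)*B(-5) = 39 - 26*16 = 39 - 416 = -377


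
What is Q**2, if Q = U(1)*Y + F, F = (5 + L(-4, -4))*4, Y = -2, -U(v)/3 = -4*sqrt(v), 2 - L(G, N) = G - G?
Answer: 16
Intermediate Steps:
L(G, N) = 2 (L(G, N) = 2 - (G - G) = 2 - 1*0 = 2 + 0 = 2)
U(v) = 12*sqrt(v) (U(v) = -(-12)*sqrt(v) = 12*sqrt(v))
F = 28 (F = (5 + 2)*4 = 7*4 = 28)
Q = 4 (Q = (12*sqrt(1))*(-2) + 28 = (12*1)*(-2) + 28 = 12*(-2) + 28 = -24 + 28 = 4)
Q**2 = 4**2 = 16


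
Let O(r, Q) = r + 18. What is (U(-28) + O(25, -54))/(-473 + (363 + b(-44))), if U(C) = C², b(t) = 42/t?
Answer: -18194/2441 ≈ -7.4535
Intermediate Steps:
O(r, Q) = 18 + r
(U(-28) + O(25, -54))/(-473 + (363 + b(-44))) = ((-28)² + (18 + 25))/(-473 + (363 + 42/(-44))) = (784 + 43)/(-473 + (363 + 42*(-1/44))) = 827/(-473 + (363 - 21/22)) = 827/(-473 + 7965/22) = 827/(-2441/22) = 827*(-22/2441) = -18194/2441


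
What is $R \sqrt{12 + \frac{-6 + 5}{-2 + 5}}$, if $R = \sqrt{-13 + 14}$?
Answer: $\frac{\sqrt{105}}{3} \approx 3.4156$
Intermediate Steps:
$R = 1$ ($R = \sqrt{1} = 1$)
$R \sqrt{12 + \frac{-6 + 5}{-2 + 5}} = 1 \sqrt{12 + \frac{-6 + 5}{-2 + 5}} = 1 \sqrt{12 - \frac{1}{3}} = 1 \sqrt{\frac{35}{3}} = 1 \frac{\sqrt{105}}{3} = \frac{\sqrt{105}}{3}$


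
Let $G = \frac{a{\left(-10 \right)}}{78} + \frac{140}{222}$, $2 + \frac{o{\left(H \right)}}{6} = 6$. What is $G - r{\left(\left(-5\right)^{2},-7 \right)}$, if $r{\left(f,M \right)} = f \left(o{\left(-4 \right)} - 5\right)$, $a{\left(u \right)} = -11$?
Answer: $- \frac{456479}{962} \approx -474.51$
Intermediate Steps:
$o{\left(H \right)} = 24$ ($o{\left(H \right)} = -12 + 6 \cdot 6 = -12 + 36 = 24$)
$r{\left(f,M \right)} = 19 f$ ($r{\left(f,M \right)} = f \left(24 - 5\right) = f 19 = 19 f$)
$G = \frac{471}{962}$ ($G = - \frac{11}{78} + \frac{140}{222} = \left(-11\right) \frac{1}{78} + 140 \cdot \frac{1}{222} = - \frac{11}{78} + \frac{70}{111} = \frac{471}{962} \approx 0.4896$)
$G - r{\left(\left(-5\right)^{2},-7 \right)} = \frac{471}{962} - 19 \left(-5\right)^{2} = \frac{471}{962} - 19 \cdot 25 = \frac{471}{962} - 475 = - \frac{456479}{962}$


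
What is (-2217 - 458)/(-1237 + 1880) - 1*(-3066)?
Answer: 1968763/643 ≈ 3061.8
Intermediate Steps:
(-2217 - 458)/(-1237 + 1880) - 1*(-3066) = -2675/643 + 3066 = 1968763/643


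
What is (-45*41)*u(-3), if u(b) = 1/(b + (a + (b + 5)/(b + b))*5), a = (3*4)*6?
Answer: -135/26 ≈ -5.1923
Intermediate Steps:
a = 72 (a = 12*6 = 72)
u(b) = 1/(360 + b + 5*(5 + b)/(2*b)) (u(b) = 1/(b + (72 + (b + 5)/(b + b))*5) = 1/(b + (72 + (5 + b)/((2*b)))*5) = 1/(b + (72 + (5 + b)*(1/(2*b)))*5) = 1/(b + (72 + (5 + b)/(2*b))*5) = 1/(b + (360 + 5*(5 + b)/(2*b))) = 1/(360 + b + 5*(5 + b)/(2*b)))
(-45*41)*u(-3) = (-45*41)*(2*(-3)/(25 + 2*(-3)² + 725*(-3))) = -3690*(-3)/(25 + 2*9 - 2175) = -3690*(-3)/(25 + 18 - 2175) = -3690*(-3)/(-2132) = -3690*(-3)*(-1)/2132 = -1845*3/1066 = -135/26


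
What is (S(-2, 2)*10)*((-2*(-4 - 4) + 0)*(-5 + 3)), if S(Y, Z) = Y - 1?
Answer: 960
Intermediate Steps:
S(Y, Z) = -1 + Y
(S(-2, 2)*10)*((-2*(-4 - 4) + 0)*(-5 + 3)) = ((-1 - 2)*10)*((-2*(-4 - 4) + 0)*(-5 + 3)) = (-3*10)*((-2*(-8) + 0)*(-2)) = -30*(16 + 0)*(-2) = -480*(-2) = -30*(-32) = 960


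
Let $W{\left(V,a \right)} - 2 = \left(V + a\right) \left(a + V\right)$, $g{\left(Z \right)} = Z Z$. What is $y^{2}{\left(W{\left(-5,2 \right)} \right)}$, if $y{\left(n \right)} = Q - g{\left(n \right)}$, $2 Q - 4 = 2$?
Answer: $13924$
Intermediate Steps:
$g{\left(Z \right)} = Z^{2}$
$Q = 3$ ($Q = 2 + \frac{1}{2} \cdot 2 = 2 + 1 = 3$)
$W{\left(V,a \right)} = 2 + \left(V + a\right)^{2}$ ($W{\left(V,a \right)} = 2 + \left(V + a\right) \left(a + V\right) = 2 + \left(V + a\right) \left(V + a\right) = 2 + \left(V + a\right)^{2}$)
$y{\left(n \right)} = 3 - n^{2}$
$y^{2}{\left(W{\left(-5,2 \right)} \right)} = \left(3 - \left(2 + \left(-5 + 2\right)^{2}\right)^{2}\right)^{2} = \left(3 - \left(2 + \left(-3\right)^{2}\right)^{2}\right)^{2} = \left(3 - \left(2 + 9\right)^{2}\right)^{2} = \left(3 - 11^{2}\right)^{2} = \left(3 - 121\right)^{2} = \left(-118\right)^{2} = 13924$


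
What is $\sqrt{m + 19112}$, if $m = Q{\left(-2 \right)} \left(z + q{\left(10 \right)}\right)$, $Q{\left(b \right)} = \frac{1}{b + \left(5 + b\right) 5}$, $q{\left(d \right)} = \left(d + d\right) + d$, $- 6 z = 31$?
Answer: $\frac{\sqrt{116289030}}{78} \approx 138.25$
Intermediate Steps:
$z = - \frac{31}{6}$ ($z = \left(- \frac{1}{6}\right) 31 = - \frac{31}{6} \approx -5.1667$)
$q{\left(d \right)} = 3 d$ ($q{\left(d \right)} = 2 d + d = 3 d$)
$Q{\left(b \right)} = \frac{1}{25 + 6 b}$ ($Q{\left(b \right)} = \frac{1}{b + \left(25 + 5 b\right)} = \frac{1}{25 + 6 b}$)
$m = \frac{149}{78}$ ($m = \frac{- \frac{31}{6} + 3 \cdot 10}{25 + 6 \left(-2\right)} = \frac{- \frac{31}{6} + 30}{25 - 12} = \frac{1}{13} \cdot \frac{149}{6} = \frac{149}{78} \approx 1.9103$)
$\sqrt{m + 19112} = \sqrt{\frac{149}{78} + 19112} = \sqrt{\frac{1490885}{78}} = \frac{\sqrt{116289030}}{78}$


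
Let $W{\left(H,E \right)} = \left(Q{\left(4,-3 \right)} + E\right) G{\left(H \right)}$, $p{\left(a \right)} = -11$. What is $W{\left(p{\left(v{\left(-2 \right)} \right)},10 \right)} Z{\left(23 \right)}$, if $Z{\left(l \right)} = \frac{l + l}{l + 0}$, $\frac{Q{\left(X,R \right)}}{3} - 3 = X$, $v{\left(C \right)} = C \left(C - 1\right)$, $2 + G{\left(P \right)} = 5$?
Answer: $186$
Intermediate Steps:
$G{\left(P \right)} = 3$ ($G{\left(P \right)} = -2 + 5 = 3$)
$v{\left(C \right)} = C \left(-1 + C\right)$
$Q{\left(X,R \right)} = 9 + 3 X$
$W{\left(H,E \right)} = 63 + 3 E$ ($W{\left(H,E \right)} = \left(\left(9 + 3 \cdot 4\right) + E\right) 3 = \left(\left(9 + 12\right) + E\right) 3 = \left(21 + E\right) 3 = 63 + 3 E$)
$Z{\left(l \right)} = 2$ ($Z{\left(l \right)} = \frac{2 l}{l} = 2$)
$W{\left(p{\left(v{\left(-2 \right)} \right)},10 \right)} Z{\left(23 \right)} = \left(63 + 3 \cdot 10\right) 2 = \left(63 + 30\right) 2 = 93 \cdot 2 = 186$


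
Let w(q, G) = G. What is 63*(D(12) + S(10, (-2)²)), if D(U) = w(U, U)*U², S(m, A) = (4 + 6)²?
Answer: 115164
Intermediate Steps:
S(m, A) = 100 (S(m, A) = 10² = 100)
D(U) = U³ (D(U) = U*U² = U³)
63*(D(12) + S(10, (-2)²)) = 63*(12³ + 100) = 63*(1728 + 100) = 63*1828 = 115164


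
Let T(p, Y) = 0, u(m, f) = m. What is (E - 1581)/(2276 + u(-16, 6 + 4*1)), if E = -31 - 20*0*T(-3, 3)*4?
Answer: -403/565 ≈ -0.71327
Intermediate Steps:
E = -31 (E = -31 - 20*0*0*4 = -31 - 0*4 = -31 - 20*0 = -31 + 0 = -31)
(E - 1581)/(2276 + u(-16, 6 + 4*1)) = (-31 - 1581)/(2276 - 16) = -1612/2260 = -1612*1/2260 = -403/565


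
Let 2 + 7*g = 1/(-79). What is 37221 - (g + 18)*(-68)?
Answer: 21249273/553 ≈ 38425.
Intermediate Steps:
g = -159/553 (g = -2/7 + (⅐)/(-79) = -2/7 + (⅐)*(-1/79) = -2/7 - 1/553 = -159/553 ≈ -0.28752)
37221 - (g + 18)*(-68) = 37221 - (-159/553 + 18)*(-68) = 37221 - 9795*(-68)/553 = 37221 - 1*(-666060/553) = 37221 + 666060/553 = 21249273/553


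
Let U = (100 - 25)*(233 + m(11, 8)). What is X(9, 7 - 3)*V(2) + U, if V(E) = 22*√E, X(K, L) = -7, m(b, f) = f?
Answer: 18075 - 154*√2 ≈ 17857.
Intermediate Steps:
U = 18075 (U = (100 - 25)*(233 + 8) = 75*241 = 18075)
X(9, 7 - 3)*V(2) + U = -154*√2 + 18075 = 18075 - 154*√2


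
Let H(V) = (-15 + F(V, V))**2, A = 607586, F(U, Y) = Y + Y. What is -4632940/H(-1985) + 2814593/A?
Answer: 8376292128117/1929720477370 ≈ 4.3407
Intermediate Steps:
F(U, Y) = 2*Y
H(V) = (-15 + 2*V)**2
-4632940/H(-1985) + 2814593/A = -4632940/(-15 + 2*(-1985))**2 + 2814593/607586 = -4632940/(-15 - 3970)**2 + 2814593*(1/607586) = -4632940/((-3985)**2) + 2814593/607586 = -4632940/15880225 + 2814593/607586 = -4632940*1/15880225 + 2814593/607586 = -926588/3176045 + 2814593/607586 = 8376292128117/1929720477370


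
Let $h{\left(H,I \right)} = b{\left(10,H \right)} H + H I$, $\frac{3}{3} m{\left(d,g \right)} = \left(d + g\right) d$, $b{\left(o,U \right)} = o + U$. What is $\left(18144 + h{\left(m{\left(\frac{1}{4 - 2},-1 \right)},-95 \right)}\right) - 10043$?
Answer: $\frac{129957}{16} \approx 8122.3$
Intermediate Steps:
$b{\left(o,U \right)} = U + o$
$m{\left(d,g \right)} = d \left(d + g\right)$ ($m{\left(d,g \right)} = \left(d + g\right) d = d \left(d + g\right)$)
$h{\left(H,I \right)} = H I + H \left(10 + H\right)$ ($h{\left(H,I \right)} = \left(H + 10\right) H + H I = \left(10 + H\right) H + H I = H \left(10 + H\right) + H I = H I + H \left(10 + H\right)$)
$\left(18144 + h{\left(m{\left(\frac{1}{4 - 2},-1 \right)},-95 \right)}\right) - 10043 = \left(18144 + \frac{\frac{1}{4 - 2} - 1}{4 - 2} \left(10 + \frac{\frac{1}{4 - 2} - 1}{4 - 2} - 95\right)\right) - 10043 = \left(18144 + \frac{\frac{1}{2} - 1}{2} \left(10 + \frac{\frac{1}{2} - 1}{2} - 95\right)\right) - 10043 = \left(18144 + \frac{1}{2} \left(- \frac{1}{2}\right) \left(10 + \frac{1}{2} \left(- \frac{1}{2}\right) - 95\right)\right) - 10043 = \left(18144 - \frac{10 - \frac{1}{4} - 95}{4}\right) - 10043 = \left(18144 - - \frac{341}{16}\right) - 10043 = \left(18144 + \frac{341}{16}\right) - 10043 = \frac{290645}{16} - 10043 = \frac{129957}{16}$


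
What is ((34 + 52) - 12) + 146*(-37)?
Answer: -5328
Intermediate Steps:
((34 + 52) - 12) + 146*(-37) = (86 - 12) - 5402 = 74 - 5402 = -5328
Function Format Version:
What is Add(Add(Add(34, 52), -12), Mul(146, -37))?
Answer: -5328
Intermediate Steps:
Add(Add(Add(34, 52), -12), Mul(146, -37)) = Add(Add(86, -12), -5402) = Add(74, -5402) = -5328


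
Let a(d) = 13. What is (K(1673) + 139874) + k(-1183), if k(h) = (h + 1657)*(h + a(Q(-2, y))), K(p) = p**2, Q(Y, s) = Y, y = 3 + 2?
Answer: 2384223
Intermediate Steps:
y = 5
k(h) = (13 + h)*(1657 + h) (k(h) = (h + 1657)*(h + 13) = (1657 + h)*(13 + h) = (13 + h)*(1657 + h))
(K(1673) + 139874) + k(-1183) = (1673**2 + 139874) + (21541 + (-1183)**2 + 1670*(-1183)) = (2798929 + 139874) + (21541 + 1399489 - 1975610) = 2938803 - 554580 = 2384223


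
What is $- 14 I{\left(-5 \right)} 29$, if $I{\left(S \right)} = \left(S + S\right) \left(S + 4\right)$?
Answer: $-4060$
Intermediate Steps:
$I{\left(S \right)} = 2 S \left(4 + S\right)$
$- 14 I{\left(-5 \right)} 29 = - 14 \cdot 2 \left(-5\right) \left(4 - 5\right) 29 = - 14 \cdot 2 \left(-5\right) \left(-1\right) 29 = \left(-14\right) 10 \cdot 29 = \left(-140\right) 29 = -4060$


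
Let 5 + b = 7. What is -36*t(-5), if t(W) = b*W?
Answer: 360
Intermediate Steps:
b = 2 (b = -5 + 7 = 2)
t(W) = 2*W
-36*t(-5) = -72*(-5) = -36*(-10) = 360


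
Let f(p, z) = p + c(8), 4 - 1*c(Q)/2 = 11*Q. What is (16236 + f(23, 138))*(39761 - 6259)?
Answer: 539080682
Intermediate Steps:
c(Q) = 8 - 22*Q
f(p, z) = -168 + p (f(p, z) = p + (8 - 22*8) = p + (8 - 176) = p - 168 = -168 + p)
(16236 + f(23, 138))*(39761 - 6259) = (16236 + (-168 + 23))*(39761 - 6259) = (16236 - 145)*33502 = 16091*33502 = 539080682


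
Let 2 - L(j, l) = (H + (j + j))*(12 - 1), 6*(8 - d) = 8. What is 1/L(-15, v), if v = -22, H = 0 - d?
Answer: 3/1216 ≈ 0.0024671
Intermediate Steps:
d = 20/3 (d = 8 - ⅙*8 = 8 - 4/3 = 20/3 ≈ 6.6667)
H = -20/3 (H = 0 - 1*20/3 = 0 - 20/3 = -20/3 ≈ -6.6667)
L(j, l) = 226/3 - 22*j (L(j, l) = 2 - (-20/3 + (j + j))*(12 - 1) = 2 - (-20/3 + 2*j)*11 = 2 - (-220/3 + 22*j) = 2 + (220/3 - 22*j) = 226/3 - 22*j)
1/L(-15, v) = 1/(226/3 - 22*(-15)) = 1/(226/3 + 330) = 1/(1216/3) = 3/1216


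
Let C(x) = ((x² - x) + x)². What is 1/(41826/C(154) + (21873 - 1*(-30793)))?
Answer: 281224328/14810960479361 ≈ 1.8988e-5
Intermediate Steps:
C(x) = x⁴ (C(x) = (x²)² = x⁴)
1/(41826/C(154) + (21873 - 1*(-30793))) = 1/(41826/(154⁴) + (21873 - 1*(-30793))) = 1/(41826/562448656 + (21873 + 30793)) = 1/(41826*(1/562448656) + 52666) = 1/(20913/281224328 + 52666) = 1/(14810960479361/281224328) = 281224328/14810960479361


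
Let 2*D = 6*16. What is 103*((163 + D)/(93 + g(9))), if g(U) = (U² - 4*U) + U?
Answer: 21733/147 ≈ 147.84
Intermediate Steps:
g(U) = U² - 3*U
D = 48 (D = (6*16)/2 = (½)*96 = 48)
103*((163 + D)/(93 + g(9))) = 103*((163 + 48)/(93 + 9*(-3 + 9))) = 103*(211/(93 + 9*6)) = 103*(211/(93 + 54)) = 103*(211/147) = 21733/147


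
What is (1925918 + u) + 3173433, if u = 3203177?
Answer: 8302528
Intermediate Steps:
(1925918 + u) + 3173433 = (1925918 + 3203177) + 3173433 = 5129095 + 3173433 = 8302528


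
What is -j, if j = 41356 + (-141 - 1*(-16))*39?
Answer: -36481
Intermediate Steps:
j = 36481 (j = 41356 + (-141 + 16)*39 = 41356 - 125*39 = 41356 - 4875 = 36481)
-j = -1*36481 = -36481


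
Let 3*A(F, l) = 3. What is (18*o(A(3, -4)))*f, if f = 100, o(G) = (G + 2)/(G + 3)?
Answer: 1350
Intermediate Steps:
A(F, l) = 1 (A(F, l) = (1/3)*3 = 1)
o(G) = (2 + G)/(3 + G)
(18*o(A(3, -4)))*f = (18*((2 + 1)/(3 + 1)))*100 = (18*(3/4))*100 = (27/2)*100 = 1350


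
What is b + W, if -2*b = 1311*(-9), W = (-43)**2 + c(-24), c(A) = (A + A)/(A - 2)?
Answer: 201509/26 ≈ 7750.3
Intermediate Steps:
c(A) = 2*A/(-2 + A) (c(A) = (2*A)/(-2 + A) = 2*A/(-2 + A))
W = 24061/13 (W = (-43)**2 + 2*(-24)/(-2 - 24) = 1849 + 2*(-24)/(-26) = 1849 + 2*(-24)*(-1/26) = 1849 + 24/13 = 24061/13 ≈ 1850.8)
b = 11799/2 (b = -1311*(-9)/2 = -1/2*(-11799) = 11799/2 ≈ 5899.5)
b + W = 11799/2 + 24061/13 = 201509/26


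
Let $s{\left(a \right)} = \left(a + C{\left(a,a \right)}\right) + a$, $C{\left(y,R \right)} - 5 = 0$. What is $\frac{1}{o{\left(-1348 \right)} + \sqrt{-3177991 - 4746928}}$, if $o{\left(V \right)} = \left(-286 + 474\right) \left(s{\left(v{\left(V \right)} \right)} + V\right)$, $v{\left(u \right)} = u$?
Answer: $- \frac{759332}{576593011143} - \frac{i \sqrt{7924919}}{576593011143} \approx -1.3169 \cdot 10^{-6} - 4.8823 \cdot 10^{-9} i$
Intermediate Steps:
$C{\left(y,R \right)} = 5$ ($C{\left(y,R \right)} = 5 + 0 = 5$)
$s{\left(a \right)} = 5 + 2 a$ ($s{\left(a \right)} = \left(a + 5\right) + a = \left(5 + a\right) + a = 5 + 2 a$)
$o{\left(V \right)} = 940 + 564 V$ ($o{\left(V \right)} = \left(-286 + 474\right) \left(\left(5 + 2 V\right) + V\right) = 188 \left(5 + 3 V\right) = 940 + 564 V$)
$\frac{1}{o{\left(-1348 \right)} + \sqrt{-3177991 - 4746928}} = \frac{1}{\left(940 + 564 \left(-1348\right)\right) + \sqrt{-3177991 - 4746928}} = \frac{1}{\left(940 - 760272\right) + \sqrt{-7924919}} = \frac{1}{-759332 + i \sqrt{7924919}}$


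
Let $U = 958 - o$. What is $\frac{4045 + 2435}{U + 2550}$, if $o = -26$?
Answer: $\frac{1080}{589} \approx 1.8336$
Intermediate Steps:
$U = 984$ ($U = 958 - -26 = 958 + 26 = 984$)
$\frac{4045 + 2435}{U + 2550} = \frac{4045 + 2435}{984 + 2550} = \frac{6480}{3534} = 6480 \cdot \frac{1}{3534} = \frac{1080}{589}$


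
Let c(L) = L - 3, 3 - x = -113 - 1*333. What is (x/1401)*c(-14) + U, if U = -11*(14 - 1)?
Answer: -207976/1401 ≈ -148.45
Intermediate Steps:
x = 449 (x = 3 - (-113 - 1*333) = 3 - (-113 - 333) = 3 - 1*(-446) = 3 + 446 = 449)
U = -143 (U = -11*13 = -143)
c(L) = -3 + L
(x/1401)*c(-14) + U = (449/1401)*(-3 - 14) - 143 = (449*(1/1401))*(-17) - 143 = (449/1401)*(-17) - 143 = -7633/1401 - 143 = -207976/1401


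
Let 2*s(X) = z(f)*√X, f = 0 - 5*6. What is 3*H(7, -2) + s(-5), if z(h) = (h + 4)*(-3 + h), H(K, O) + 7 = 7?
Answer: 429*I*√5 ≈ 959.27*I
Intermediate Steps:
H(K, O) = 0 (H(K, O) = -7 + 7 = 0)
f = -30 (f = 0 - 30 = -30)
z(h) = (-3 + h)*(4 + h) (z(h) = (4 + h)*(-3 + h) = (-3 + h)*(4 + h))
s(X) = 429*√X (s(X) = ((-12 - 30 + (-30)²)*√X)/2 = ((-12 - 30 + 900)*√X)/2 = (858*√X)/2 = 429*√X)
3*H(7, -2) + s(-5) = 3*0 + 429*√(-5) = 0 + 429*(I*√5) = 0 + 429*I*√5 = 429*I*√5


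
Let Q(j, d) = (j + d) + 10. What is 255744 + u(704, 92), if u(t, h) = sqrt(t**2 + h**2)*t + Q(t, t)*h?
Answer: 386200 + 2816*sqrt(31505) ≈ 8.8603e+5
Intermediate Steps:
Q(j, d) = 10 + d + j (Q(j, d) = (d + j) + 10 = 10 + d + j)
u(t, h) = h*(10 + 2*t) + t*sqrt(h**2 + t**2) (u(t, h) = sqrt(t**2 + h**2)*t + (10 + t + t)*h = sqrt(h**2 + t**2)*t + (10 + 2*t)*h = t*sqrt(h**2 + t**2) + h*(10 + 2*t) = h*(10 + 2*t) + t*sqrt(h**2 + t**2))
255744 + u(704, 92) = 255744 + (704*sqrt(92**2 + 704**2) + 2*92*(5 + 704)) = 255744 + (704*sqrt(8464 + 495616) + 2*92*709) = 255744 + (704*sqrt(504080) + 130456) = 255744 + (704*(4*sqrt(31505)) + 130456) = 255744 + (2816*sqrt(31505) + 130456) = 255744 + (130456 + 2816*sqrt(31505)) = 386200 + 2816*sqrt(31505)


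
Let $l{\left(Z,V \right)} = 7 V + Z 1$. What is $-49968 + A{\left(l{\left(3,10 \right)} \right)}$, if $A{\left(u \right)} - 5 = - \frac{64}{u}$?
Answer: $- \frac{3647363}{73} \approx -49964.0$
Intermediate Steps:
$l{\left(Z,V \right)} = Z + 7 V$ ($l{\left(Z,V \right)} = 7 V + Z = Z + 7 V$)
$A{\left(u \right)} = 5 - \frac{64}{u}$
$-49968 + A{\left(l{\left(3,10 \right)} \right)} = -49968 + \left(5 - \frac{64}{3 + 7 \cdot 10}\right) = -49968 + \left(5 - \frac{64}{3 + 70}\right) = -49968 + \left(5 - \frac{64}{73}\right) = -49968 + \frac{301}{73} = - \frac{3647363}{73}$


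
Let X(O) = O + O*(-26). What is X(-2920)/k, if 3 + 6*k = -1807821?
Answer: -9125/37663 ≈ -0.24228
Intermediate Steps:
k = -301304 (k = -½ + (⅙)*(-1807821) = -½ - 602607/2 = -301304)
X(O) = -25*O (X(O) = O - 26*O = -25*O)
X(-2920)/k = -25*(-2920)/(-301304) = 73000*(-1/301304) = -9125/37663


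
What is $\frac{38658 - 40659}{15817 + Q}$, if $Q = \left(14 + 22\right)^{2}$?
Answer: $- \frac{2001}{17113} \approx -0.11693$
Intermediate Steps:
$Q = 1296$ ($Q = 36^{2} = 1296$)
$\frac{38658 - 40659}{15817 + Q} = \frac{38658 - 40659}{15817 + 1296} = - \frac{2001}{17113}$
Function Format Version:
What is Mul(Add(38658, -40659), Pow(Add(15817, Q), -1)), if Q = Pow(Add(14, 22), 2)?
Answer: Rational(-2001, 17113) ≈ -0.11693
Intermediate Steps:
Q = 1296 (Q = Pow(36, 2) = 1296)
Mul(Add(38658, -40659), Pow(Add(15817, Q), -1)) = Mul(Add(38658, -40659), Pow(Add(15817, 1296), -1)) = Mul(-2001, Pow(17113, -1)) = Mul(-2001, Rational(1, 17113)) = Rational(-2001, 17113)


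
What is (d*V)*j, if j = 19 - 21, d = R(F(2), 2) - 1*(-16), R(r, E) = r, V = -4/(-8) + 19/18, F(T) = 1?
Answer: -476/9 ≈ -52.889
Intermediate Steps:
V = 14/9 (V = -4*(-1/8) + 19*(1/18) = 1/2 + 19/18 = 14/9 ≈ 1.5556)
d = 17 (d = 1 - 1*(-16) = 1 + 16 = 17)
j = -2
(d*V)*j = (17*(14/9))*(-2) = (238/9)*(-2) = -476/9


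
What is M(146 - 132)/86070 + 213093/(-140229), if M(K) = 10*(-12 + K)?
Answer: -203756777/134105667 ≈ -1.5194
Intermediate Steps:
M(K) = -120 + 10*K
M(146 - 132)/86070 + 213093/(-140229) = (-120 + 10*(146 - 132))/86070 + 213093/(-140229) = (-120 + 10*14)*(1/86070) + 213093*(-1/140229) = (-120 + 140)*(1/86070) - 23677/15581 = 20*(1/86070) - 23677/15581 = 2/8607 - 23677/15581 = -203756777/134105667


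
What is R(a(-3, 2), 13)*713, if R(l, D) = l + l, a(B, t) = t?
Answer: 2852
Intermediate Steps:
R(l, D) = 2*l
R(a(-3, 2), 13)*713 = (2*2)*713 = 4*713 = 2852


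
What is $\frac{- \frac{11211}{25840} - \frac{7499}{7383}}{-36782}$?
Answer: $\frac{276544973}{7017149315040} \approx 3.941 \cdot 10^{-5}$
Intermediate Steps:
$\frac{- \frac{11211}{25840} - \frac{7499}{7383}}{-36782} = \left(\left(-11211\right) \frac{1}{25840} - \frac{7499}{7383}\right) \left(- \frac{1}{36782}\right) = \left(- \frac{11211}{25840} - \frac{7499}{7383}\right) \left(- \frac{1}{36782}\right) = \left(- \frac{276544973}{190776720}\right) \left(- \frac{1}{36782}\right) = \frac{276544973}{7017149315040}$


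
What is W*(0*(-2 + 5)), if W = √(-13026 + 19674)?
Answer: 0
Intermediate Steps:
W = 2*√1662 (W = √6648 = 2*√1662 ≈ 81.535)
W*(0*(-2 + 5)) = (2*√1662)*(0*(-2 + 5)) = (2*√1662)*(0*3) = (2*√1662)*0 = 0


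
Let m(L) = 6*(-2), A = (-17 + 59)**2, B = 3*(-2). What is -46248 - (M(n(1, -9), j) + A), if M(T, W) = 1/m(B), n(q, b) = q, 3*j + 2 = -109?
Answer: -576143/12 ≈ -48012.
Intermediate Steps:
j = -37 (j = -2/3 + (1/3)*(-109) = -2/3 - 109/3 = -37)
B = -6
A = 1764 (A = 42**2 = 1764)
m(L) = -12
M(T, W) = -1/12 (M(T, W) = 1/(-12) = -1/12)
-46248 - (M(n(1, -9), j) + A) = -46248 - (-1/12 + 1764) = -46248 - 1*21167/12 = -46248 - 21167/12 = -576143/12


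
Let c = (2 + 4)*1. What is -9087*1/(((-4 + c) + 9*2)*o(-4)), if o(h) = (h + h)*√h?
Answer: -9087*I/320 ≈ -28.397*I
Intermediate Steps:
c = 6 (c = 6*1 = 6)
o(h) = 2*h^(3/2) (o(h) = (2*h)*√h = 2*h^(3/2))
-9087*1/(((-4 + c) + 9*2)*o(-4)) = -9087*I/(16*((-4 + 6) + 9*2)) = -9087*I/(16*(2 + 18)) = -9087*I/320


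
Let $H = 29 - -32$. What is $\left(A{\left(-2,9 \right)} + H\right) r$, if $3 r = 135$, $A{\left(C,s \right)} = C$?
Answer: $2655$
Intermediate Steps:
$H = 61$ ($H = 29 + 32 = 61$)
$r = 45$ ($r = \frac{1}{3} \cdot 135 = 45$)
$\left(A{\left(-2,9 \right)} + H\right) r = \left(-2 + 61\right) 45 = 59 \cdot 45 = 2655$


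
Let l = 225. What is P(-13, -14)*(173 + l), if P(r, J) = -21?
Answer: -8358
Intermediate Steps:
P(-13, -14)*(173 + l) = -21*(173 + 225) = -21*398 = -8358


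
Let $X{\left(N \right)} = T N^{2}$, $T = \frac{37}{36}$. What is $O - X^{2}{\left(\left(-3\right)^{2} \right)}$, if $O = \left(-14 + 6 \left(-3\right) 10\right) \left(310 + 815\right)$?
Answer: $- \frac{3602889}{16} \approx -2.2518 \cdot 10^{5}$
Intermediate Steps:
$T = \frac{37}{36}$ ($T = 37 \cdot \frac{1}{36} = \frac{37}{36} \approx 1.0278$)
$X{\left(N \right)} = \frac{37 N^{2}}{36}$
$O = -218250$ ($O = \left(-14 - 180\right) 1125 = \left(-194\right) 1125 = -218250$)
$O - X^{2}{\left(\left(-3\right)^{2} \right)} = -218250 - \left(\frac{37 \left(\left(-3\right)^{2}\right)^{2}}{36}\right)^{2} = -218250 - \left(\frac{37 \cdot 9^{2}}{36}\right)^{2} = -218250 - \left(\frac{37}{36} \cdot 81\right)^{2} = -218250 - \left(\frac{333}{4}\right)^{2} = -218250 - \frac{110889}{16} = - \frac{3602889}{16}$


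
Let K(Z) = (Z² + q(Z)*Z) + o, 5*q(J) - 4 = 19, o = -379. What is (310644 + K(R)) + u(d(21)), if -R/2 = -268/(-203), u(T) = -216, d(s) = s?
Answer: 63882980101/206045 ≈ 3.1004e+5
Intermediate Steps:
q(J) = 23/5 (q(J) = ⅘ + (⅕)*19 = ⅘ + 19/5 = 23/5)
R = -536/203 (R = -(-536)/(-203) = -(-536)*(-1)/203 = -2*268/203 = -536/203 ≈ -2.6404)
K(Z) = -379 + Z² + 23*Z/5 (K(Z) = (Z² + 23*Z/5) - 379 = -379 + Z² + 23*Z/5)
(310644 + K(R)) + u(d(21)) = (310644 + (-379 + (-536/203)² + (23/5)*(-536/203))) - 216 = (310644 + (-379 + 287296/41209 - 12328/1015)) - 216 = (310644 - 79157159/206045) - 216 = 63927485821/206045 - 216 = 63882980101/206045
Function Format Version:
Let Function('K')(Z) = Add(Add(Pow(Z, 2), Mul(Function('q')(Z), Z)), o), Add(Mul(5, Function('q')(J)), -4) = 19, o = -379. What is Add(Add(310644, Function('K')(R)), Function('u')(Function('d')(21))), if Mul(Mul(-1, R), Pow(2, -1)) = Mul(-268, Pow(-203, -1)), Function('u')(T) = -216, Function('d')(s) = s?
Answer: Rational(63882980101, 206045) ≈ 3.1004e+5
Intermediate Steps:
Function('q')(J) = Rational(23, 5) (Function('q')(J) = Add(Rational(4, 5), Mul(Rational(1, 5), 19)) = Add(Rational(4, 5), Rational(19, 5)) = Rational(23, 5))
R = Rational(-536, 203) (R = Mul(-2, Mul(-268, Pow(-203, -1))) = Mul(-2, Mul(-268, Rational(-1, 203))) = Mul(-2, Rational(268, 203)) = Rational(-536, 203) ≈ -2.6404)
Function('K')(Z) = Add(-379, Pow(Z, 2), Mul(Rational(23, 5), Z)) (Function('K')(Z) = Add(Add(Pow(Z, 2), Mul(Rational(23, 5), Z)), -379) = Add(-379, Pow(Z, 2), Mul(Rational(23, 5), Z)))
Add(Add(310644, Function('K')(R)), Function('u')(Function('d')(21))) = Add(Add(310644, Add(-379, Pow(Rational(-536, 203), 2), Mul(Rational(23, 5), Rational(-536, 203)))), -216) = Add(Add(310644, Add(-379, Rational(287296, 41209), Rational(-12328, 1015))), -216) = Add(Add(310644, Rational(-79157159, 206045)), -216) = Add(Rational(63927485821, 206045), -216) = Rational(63882980101, 206045)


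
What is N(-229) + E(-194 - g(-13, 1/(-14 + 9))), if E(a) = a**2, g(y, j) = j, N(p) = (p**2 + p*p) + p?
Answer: 3555286/25 ≈ 1.4221e+5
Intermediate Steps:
N(p) = p + 2*p**2 (N(p) = (p**2 + p**2) + p = 2*p**2 + p = p + 2*p**2)
N(-229) + E(-194 - g(-13, 1/(-14 + 9))) = -229*(1 + 2*(-229)) + (-194 - 1/(-14 + 9))**2 = -229*(1 - 458) + (-194 - 1/(-5))**2 = -229*(-457) + (-194 - 1*(-1/5))**2 = 104653 + (-194 + 1/5)**2 = 104653 + (-969/5)**2 = 104653 + 938961/25 = 3555286/25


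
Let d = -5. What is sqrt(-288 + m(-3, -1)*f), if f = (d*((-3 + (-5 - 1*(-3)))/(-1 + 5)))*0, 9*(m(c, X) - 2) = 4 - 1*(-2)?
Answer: 12*I*sqrt(2) ≈ 16.971*I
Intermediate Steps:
m(c, X) = 8/3 (m(c, X) = 2 + (4 - 1*(-2))/9 = 2 + (4 + 2)/9 = 2 + (1/9)*6 = 2 + 2/3 = 8/3)
f = 0 (f = -5*(-3 + (-5 - 1*(-3)))/(-1 + 5)*0 = -5*(-3 + (-5 + 3))/4*0 = -5*(-3 - 2)/4*0 = -(-25)/4*0 = -5*(-5/4)*0 = (25/4)*0 = 0)
sqrt(-288 + m(-3, -1)*f) = sqrt(-288 + (8/3)*0) = sqrt(-288 + 0) = sqrt(-288) = 12*I*sqrt(2)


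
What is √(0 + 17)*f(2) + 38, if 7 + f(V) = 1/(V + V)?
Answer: 38 - 27*√17/4 ≈ 10.169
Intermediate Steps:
f(V) = -7 + 1/(2*V) (f(V) = -7 + 1/(V + V) = -7 + 1/(2*V))
√(0 + 17)*f(2) + 38 = √(0 + 17)*(-7 + (½)/2) + 38 = √17*(-7 + (½)*(½)) + 38 = √17*(-7 + ¼) + 38 = √17*(-27/4) + 38 = -27*√17/4 + 38 = 38 - 27*√17/4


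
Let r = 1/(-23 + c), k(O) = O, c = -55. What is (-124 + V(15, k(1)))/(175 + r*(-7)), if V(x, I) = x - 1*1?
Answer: -8580/13657 ≈ -0.62825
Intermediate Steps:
V(x, I) = -1 + x (V(x, I) = x - 1 = -1 + x)
r = -1/78 (r = 1/(-23 - 55) = 1/(-78) = -1/78 ≈ -0.012821)
(-124 + V(15, k(1)))/(175 + r*(-7)) = (-124 + (-1 + 15))/(175 - 1/78*(-7)) = (-124 + 14)/(175 + 7/78) = -110/13657/78 = -110*78/13657 = -8580/13657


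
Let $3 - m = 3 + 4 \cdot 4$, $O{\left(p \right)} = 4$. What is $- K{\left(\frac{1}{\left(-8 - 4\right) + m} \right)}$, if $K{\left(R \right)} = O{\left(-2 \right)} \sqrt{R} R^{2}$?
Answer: $- \frac{i \sqrt{7}}{2744} \approx - 0.0009642 i$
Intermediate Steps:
$m = -16$ ($m = 3 - \left(3 + 4 \cdot 4\right) = 3 - \left(3 + 16\right) = 3 - 19 = -16$)
$K{\left(R \right)} = 4 R^{\frac{5}{2}}$ ($K{\left(R \right)} = 4 \sqrt{R} R^{2} = 4 R^{\frac{5}{2}}$)
$- K{\left(\frac{1}{\left(-8 - 4\right) + m} \right)} = - 4 \left(\frac{1}{\left(-8 - 4\right) - 16}\right)^{\frac{5}{2}} = - 4 \left(\frac{1}{-12 - 16}\right)^{\frac{5}{2}} = - 4 \left(\frac{1}{-28}\right)^{\frac{5}{2}} = - 4 \left(- \frac{1}{28}\right)^{\frac{5}{2}} = - 4 \frac{i \sqrt{7}}{10976} = - \frac{i \sqrt{7}}{2744}$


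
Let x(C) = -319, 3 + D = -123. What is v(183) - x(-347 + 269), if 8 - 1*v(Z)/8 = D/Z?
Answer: 23699/61 ≈ 388.51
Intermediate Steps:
D = -126 (D = -3 - 123 = -126)
v(Z) = 64 + 1008/Z (v(Z) = 64 - (-1008)/Z = 64 + 1008/Z)
v(183) - x(-347 + 269) = (64 + 1008/183) - 1*(-319) = (64 + 1008*(1/183)) + 319 = (64 + 336/61) + 319 = 4240/61 + 319 = 23699/61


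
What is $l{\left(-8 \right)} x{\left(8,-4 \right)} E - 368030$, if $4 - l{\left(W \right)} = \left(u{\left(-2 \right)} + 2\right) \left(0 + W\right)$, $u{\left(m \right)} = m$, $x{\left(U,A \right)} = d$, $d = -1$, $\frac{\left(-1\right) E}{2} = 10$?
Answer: $-367950$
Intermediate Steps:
$E = -20$ ($E = \left(-2\right) 10 = -20$)
$x{\left(U,A \right)} = -1$
$l{\left(W \right)} = 4$ ($l{\left(W \right)} = 4 - \left(-2 + 2\right) \left(0 + W\right) = 4 - 0 W = 4 - 0 = 4 + 0 = 4$)
$l{\left(-8 \right)} x{\left(8,-4 \right)} E - 368030 = 4 \left(-1\right) \left(-20\right) - 368030 = \left(-4\right) \left(-20\right) - 368030 = 80 - 368030 = -367950$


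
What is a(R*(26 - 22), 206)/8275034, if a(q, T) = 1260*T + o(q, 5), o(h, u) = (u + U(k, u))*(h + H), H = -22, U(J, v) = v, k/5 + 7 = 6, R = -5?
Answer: 129570/4137517 ≈ 0.031316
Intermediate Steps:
k = -5 (k = -35 + 5*6 = -35 + 30 = -5)
o(h, u) = 2*u*(-22 + h) (o(h, u) = (u + u)*(h - 22) = (2*u)*(-22 + h) = 2*u*(-22 + h))
a(q, T) = -220 + 10*q + 1260*T (a(q, T) = 1260*T + 2*5*(-22 + q) = 1260*T + (-220 + 10*q) = -220 + 10*q + 1260*T)
a(R*(26 - 22), 206)/8275034 = (-220 + 10*(-5*(26 - 22)) + 1260*206)/8275034 = (-220 + 10*(-5*4) + 259560)*(1/8275034) = (-220 + 10*(-20) + 259560)*(1/8275034) = (-220 - 200 + 259560)*(1/8275034) = 259140*(1/8275034) = 129570/4137517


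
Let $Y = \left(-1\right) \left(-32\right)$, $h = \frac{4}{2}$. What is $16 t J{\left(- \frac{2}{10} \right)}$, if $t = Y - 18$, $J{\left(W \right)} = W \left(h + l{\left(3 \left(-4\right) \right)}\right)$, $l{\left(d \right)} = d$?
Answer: $448$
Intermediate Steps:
$h = 2$ ($h = 4 \cdot \frac{1}{2} = 2$)
$Y = 32$
$J{\left(W \right)} = - 10 W$ ($J{\left(W \right)} = W \left(2 + 3 \left(-4\right)\right) = W \left(2 - 12\right) = W \left(-10\right) = - 10 W$)
$t = 14$ ($t = 32 - 18 = 14$)
$16 t J{\left(- \frac{2}{10} \right)} = 16 \cdot 14 \left(- 10 \left(- \frac{2}{10}\right)\right) = 224 \left(- 10 \left(\left(-2\right) \frac{1}{10}\right)\right) = 224 \left(\left(-10\right) \left(- \frac{1}{5}\right)\right) = 224 \cdot 2 = 448$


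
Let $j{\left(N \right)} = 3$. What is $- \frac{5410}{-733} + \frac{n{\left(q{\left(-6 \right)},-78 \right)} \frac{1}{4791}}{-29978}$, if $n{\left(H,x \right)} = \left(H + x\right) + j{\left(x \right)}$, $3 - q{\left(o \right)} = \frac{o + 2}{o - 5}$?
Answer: $\frac{4273550205224}{579022566837} \approx 7.3806$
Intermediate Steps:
$q{\left(o \right)} = 3 - \frac{2 + o}{-5 + o}$ ($q{\left(o \right)} = 3 - \frac{o + 2}{o - 5} = 3 - \frac{2 + o}{-5 + o}$)
$n{\left(H,x \right)} = 3 + H + x$ ($n{\left(H,x \right)} = \left(H + x\right) + 3 = 3 + H + x$)
$- \frac{5410}{-733} + \frac{n{\left(q{\left(-6 \right)},-78 \right)} \frac{1}{4791}}{-29978} = - \frac{5410}{-733} + \frac{\left(3 + \frac{-17 + 2 \left(-6\right)}{-5 - 6} - 78\right) \frac{1}{4791}}{-29978} = \left(-5410\right) \left(- \frac{1}{733}\right) + \left(3 + \frac{-17 - 12}{-11} - 78\right) \frac{1}{4791} \left(- \frac{1}{29978}\right) = \frac{5410}{733} + \left(3 - - \frac{29}{11} - 78\right) \frac{1}{4791} \left(- \frac{1}{29978}\right) = \frac{5410}{733} + \left(3 + \frac{29}{11} - 78\right) \frac{1}{4791} \left(- \frac{1}{29978}\right) = \frac{5410}{733} + \left(- \frac{796}{11}\right) \frac{1}{4791} \left(- \frac{1}{29978}\right) = \frac{5410}{733} - - \frac{398}{789935289} = \frac{5410}{733} + \frac{398}{789935289} = \frac{4273550205224}{579022566837}$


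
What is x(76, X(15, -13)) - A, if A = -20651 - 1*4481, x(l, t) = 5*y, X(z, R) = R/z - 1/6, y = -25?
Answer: 25007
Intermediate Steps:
X(z, R) = -⅙ + R/z (X(z, R) = R/z - 1*⅙ = R/z - ⅙ = -⅙ + R/z)
x(l, t) = -125 (x(l, t) = 5*(-25) = -125)
A = -25132 (A = -20651 - 4481 = -25132)
x(76, X(15, -13)) - A = -125 - 1*(-25132) = -125 + 25132 = 25007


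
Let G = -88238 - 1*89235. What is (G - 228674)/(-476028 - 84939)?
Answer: 406147/560967 ≈ 0.72401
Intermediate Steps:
G = -177473 (G = -88238 - 89235 = -177473)
(G - 228674)/(-476028 - 84939) = (-177473 - 228674)/(-476028 - 84939) = -406147/(-560967) = -406147*(-1/560967) = 406147/560967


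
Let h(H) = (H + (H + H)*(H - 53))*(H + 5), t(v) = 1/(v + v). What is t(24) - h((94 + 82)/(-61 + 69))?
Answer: 1739233/48 ≈ 36234.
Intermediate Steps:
t(v) = 1/(2*v)
h(H) = (5 + H)*(H + 2*H*(-53 + H)) (h(H) = (H + (2*H)*(-53 + H))*(5 + H) = (H + 2*H*(-53 + H))*(5 + H) = (5 + H)*(H + 2*H*(-53 + H)))
t(24) - h((94 + 82)/(-61 + 69)) = (½)/24 - (94 + 82)/(-61 + 69)*(-525 - 95*(94 + 82)/(-61 + 69) + 2*((94 + 82)/(-61 + 69))²) = (½)*(1/24) - 176/8*(-525 - 16720/8 + 2*(176/8)²) = 1/48 - 176*(⅛)*(-525 - 16720/8 + 2*(176*(⅛))²) = 1/48 - 22*(-525 - 95*22 + 2*22²) = 1/48 - 22*(-525 - 2090 + 2*484) = 1/48 - 22*(-525 - 2090 + 968) = 1/48 - 22*(-1647) = 1/48 - 1*(-36234) = 1/48 + 36234 = 1739233/48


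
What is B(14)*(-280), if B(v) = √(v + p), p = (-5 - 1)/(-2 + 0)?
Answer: -280*√17 ≈ -1154.5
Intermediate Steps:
p = 3 (p = -6/(-2) = -6*(-½) = 3)
B(v) = √(3 + v) (B(v) = √(v + 3) = √(3 + v))
B(14)*(-280) = √(3 + 14)*(-280) = √17*(-280) = -280*√17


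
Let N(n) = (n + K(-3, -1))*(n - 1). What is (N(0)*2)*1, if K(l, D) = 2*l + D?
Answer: 14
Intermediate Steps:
K(l, D) = D + 2*l
N(n) = (-1 + n)*(-7 + n) (N(n) = (n + (-1 + 2*(-3)))*(n - 1) = (n + (-1 - 6))*(-1 + n) = (n - 7)*(-1 + n) = (-7 + n)*(-1 + n) = (-1 + n)*(-7 + n))
(N(0)*2)*1 = ((7 + 0² - 8*0)*2)*1 = ((7 + 0 + 0)*2)*1 = (7*2)*1 = 14*1 = 14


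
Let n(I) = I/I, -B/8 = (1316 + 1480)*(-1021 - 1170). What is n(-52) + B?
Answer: 49008289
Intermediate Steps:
B = 49008288 (B = -8*(1316 + 1480)*(-1021 - 1170) = -22368*(-2191) = -8*(-6126036) = 49008288)
n(I) = 1
n(-52) + B = 1 + 49008288 = 49008289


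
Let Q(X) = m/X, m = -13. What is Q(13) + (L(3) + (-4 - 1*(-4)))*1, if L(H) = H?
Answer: 2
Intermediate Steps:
Q(X) = -13/X
Q(13) + (L(3) + (-4 - 1*(-4)))*1 = -13/13 + (3 + (-4 - 1*(-4)))*1 = -13*1/13 + (3 + (-4 + 4))*1 = -1 + (3 + 0)*1 = -1 + 3*1 = -1 + 3 = 2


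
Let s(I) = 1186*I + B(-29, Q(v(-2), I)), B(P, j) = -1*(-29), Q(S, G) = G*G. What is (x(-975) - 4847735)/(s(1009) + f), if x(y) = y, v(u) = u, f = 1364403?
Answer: -2424355/1280553 ≈ -1.8932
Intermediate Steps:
Q(S, G) = G²
B(P, j) = 29
s(I) = 29 + 1186*I (s(I) = 1186*I + 29 = 29 + 1186*I)
(x(-975) - 4847735)/(s(1009) + f) = (-975 - 4847735)/((29 + 1186*1009) + 1364403) = -4848710/((29 + 1196674) + 1364403) = -4848710/(1196703 + 1364403) = -4848710/2561106 = -4848710*1/2561106 = -2424355/1280553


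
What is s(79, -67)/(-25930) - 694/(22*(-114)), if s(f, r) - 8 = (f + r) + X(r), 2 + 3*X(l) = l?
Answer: 2250368/8129055 ≈ 0.27683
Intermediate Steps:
X(l) = -⅔ + l/3
s(f, r) = 22/3 + f + 4*r/3 (s(f, r) = 8 + ((f + r) + (-⅔ + r/3)) = 8 + (-⅔ + f + 4*r/3) = 22/3 + f + 4*r/3)
s(79, -67)/(-25930) - 694/(22*(-114)) = (22/3 + 79 + (4/3)*(-67))/(-25930) - 694/(22*(-114)) = (22/3 + 79 - 268/3)*(-1/25930) - 694/(-2508) = -3*(-1/25930) - 694*(-1/2508) = 3/25930 + 347/1254 = 2250368/8129055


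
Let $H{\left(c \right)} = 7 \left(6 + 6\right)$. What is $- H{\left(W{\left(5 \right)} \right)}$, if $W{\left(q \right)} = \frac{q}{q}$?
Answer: $-84$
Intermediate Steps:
$W{\left(q \right)} = 1$
$H{\left(c \right)} = 84$ ($H{\left(c \right)} = 7 \cdot 12 = 84$)
$- H{\left(W{\left(5 \right)} \right)} = \left(-1\right) 84 = -84$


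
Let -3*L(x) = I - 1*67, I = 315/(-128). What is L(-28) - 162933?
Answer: -62557381/384 ≈ -1.6291e+5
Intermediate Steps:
I = -315/128 (I = 315*(-1/128) = -315/128 ≈ -2.4609)
L(x) = 8891/384 (L(x) = -(-315/128 - 1*67)/3 = -(-315/128 - 67)/3 = -1/3*(-8891/128) = 8891/384)
L(-28) - 162933 = 8891/384 - 162933 = -62557381/384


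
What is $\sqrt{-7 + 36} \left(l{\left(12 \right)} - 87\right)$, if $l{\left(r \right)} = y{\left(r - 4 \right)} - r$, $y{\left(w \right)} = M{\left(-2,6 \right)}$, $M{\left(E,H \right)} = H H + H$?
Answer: $- 57 \sqrt{29} \approx -306.95$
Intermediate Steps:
$M{\left(E,H \right)} = H + H^{2}$ ($M{\left(E,H \right)} = H^{2} + H = H + H^{2}$)
$y{\left(w \right)} = 42$ ($y{\left(w \right)} = 6 \left(1 + 6\right) = 6 \cdot 7 = 42$)
$l{\left(r \right)} = 42 - r$
$\sqrt{-7 + 36} \left(l{\left(12 \right)} - 87\right) = \sqrt{-7 + 36} \left(\left(42 - 12\right) - 87\right) = \sqrt{29} \left(\left(42 - 12\right) - 87\right) = \sqrt{29} \left(30 - 87\right) = \sqrt{29} \left(-57\right) = - 57 \sqrt{29}$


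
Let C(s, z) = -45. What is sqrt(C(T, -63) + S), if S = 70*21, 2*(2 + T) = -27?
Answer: 5*sqrt(57) ≈ 37.749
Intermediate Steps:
T = -31/2 (T = -2 + (1/2)*(-27) = -2 - 27/2 = -31/2 ≈ -15.500)
S = 1470
sqrt(C(T, -63) + S) = sqrt(-45 + 1470) = sqrt(1425) = 5*sqrt(57)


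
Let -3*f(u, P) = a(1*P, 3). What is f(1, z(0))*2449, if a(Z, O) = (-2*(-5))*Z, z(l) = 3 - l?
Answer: -24490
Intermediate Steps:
a(Z, O) = 10*Z
f(u, P) = -10*P/3 (f(u, P) = -10*1*P/3 = -10*P/3)
f(1, z(0))*2449 = -10*(3 - 1*0)/3*2449 = -10*(3 + 0)/3*2449 = -10/3*3*2449 = -10*2449 = -24490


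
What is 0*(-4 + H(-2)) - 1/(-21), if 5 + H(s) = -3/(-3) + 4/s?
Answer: 1/21 ≈ 0.047619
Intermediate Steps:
H(s) = -4 + 4/s (H(s) = -5 + (-3/(-3) + 4/s) = -5 + (-3*(-⅓) + 4/s) = -5 + (1 + 4/s) = -4 + 4/s)
0*(-4 + H(-2)) - 1/(-21) = 0*(-4 + (-4 + 4/(-2))) - 1/(-21) = 0*(-4 + (-4 + 4*(-½))) - 1*(-1/21) = 0*(-4 + (-4 - 2)) + 1/21 = 0*(-4 - 6) + 1/21 = 0*(-10) + 1/21 = 0 + 1/21 = 1/21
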